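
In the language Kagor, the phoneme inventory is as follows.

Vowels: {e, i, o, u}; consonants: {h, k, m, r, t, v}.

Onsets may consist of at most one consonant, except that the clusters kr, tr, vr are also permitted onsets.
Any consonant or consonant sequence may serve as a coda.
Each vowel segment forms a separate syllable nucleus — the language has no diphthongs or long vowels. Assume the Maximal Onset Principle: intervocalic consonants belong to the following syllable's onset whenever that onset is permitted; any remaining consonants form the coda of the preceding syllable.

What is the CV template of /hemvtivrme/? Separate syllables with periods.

The vowels are e, i, e — 3 nuclei, so 3 syllables.
σ1/σ2 boundary: /mvt/; trying suffixes from longest down, /t/ is the first permitted one, so coda /mv/ | onset /t/.
σ2/σ3 boundary: /vrm/; trying suffixes from longest down, /m/ is the first permitted one, so coda /vr/ | onset /m/.
Syllabification: hemv.tivr.me.
Mapping each syllable to C/V: /hemv/ → CVCC, /tivr/ → CVCC, /me/ → CV.

CVCC.CVCC.CV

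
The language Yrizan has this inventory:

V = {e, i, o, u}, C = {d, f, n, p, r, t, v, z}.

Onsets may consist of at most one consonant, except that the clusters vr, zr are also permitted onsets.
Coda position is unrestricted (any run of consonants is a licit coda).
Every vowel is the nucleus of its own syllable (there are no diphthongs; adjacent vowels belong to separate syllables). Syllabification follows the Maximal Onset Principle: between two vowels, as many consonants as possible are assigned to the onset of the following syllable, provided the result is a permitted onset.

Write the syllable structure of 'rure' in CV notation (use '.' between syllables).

CV.CV

Vowels present: u, e; each is a nucleus, giving 2 syllables.
σ1/σ2 boundary: /r/ is a single consonant, so it becomes the next onset.
Result: ru.re.
Mapping each syllable to C/V: /ru/ → CV, /re/ → CV.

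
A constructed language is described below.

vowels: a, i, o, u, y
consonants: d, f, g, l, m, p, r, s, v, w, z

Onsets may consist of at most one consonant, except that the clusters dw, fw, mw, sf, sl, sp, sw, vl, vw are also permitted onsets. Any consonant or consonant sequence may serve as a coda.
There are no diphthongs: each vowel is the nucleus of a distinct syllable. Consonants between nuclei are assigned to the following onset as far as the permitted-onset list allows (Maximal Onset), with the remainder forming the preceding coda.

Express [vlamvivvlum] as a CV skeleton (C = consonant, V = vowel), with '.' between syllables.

CCVC.CVC.CCVC

Vowels present: a, i, u; each is a nucleus, giving 3 syllables.
V1 /a/ – V2 /i/: /mv/ — longest licit onset from the right is /v/, leaving /m/ as coda.
V2 /i/ – V3 /u/: /vvl/ splits as /v/ + /vl/ (/vl/ is the longest suffix that is a licit onset).
Putting it together: vlam.viv.vlum.
Mapping each syllable to C/V: /vlam/ → CCVC, /viv/ → CVC, /vlum/ → CCVC.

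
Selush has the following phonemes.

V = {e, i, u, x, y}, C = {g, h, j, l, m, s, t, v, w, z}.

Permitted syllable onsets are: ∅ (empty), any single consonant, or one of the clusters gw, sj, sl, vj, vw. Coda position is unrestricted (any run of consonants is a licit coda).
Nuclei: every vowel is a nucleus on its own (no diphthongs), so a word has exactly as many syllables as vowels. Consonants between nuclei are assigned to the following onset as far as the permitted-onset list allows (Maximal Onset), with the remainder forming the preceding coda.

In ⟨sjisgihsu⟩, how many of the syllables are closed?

2

Nuclei (vowels): i, i, u → 3 syllables.
Between /i/ (V1) and /i/ (V2): /sg/; trying suffixes from longest down, /g/ is the first permitted one, so coda /s/ | onset /g/.
Between /i/ (V2) and /u/ (V3): /hs/ — longest licit onset from the right is /s/, leaving /h/ as coda.
So the parse is sjis.gih.su.
Classifying each syllable: /sjis/ (closed), /gih/ (closed), /su/ (open).
Closed syllables: 2.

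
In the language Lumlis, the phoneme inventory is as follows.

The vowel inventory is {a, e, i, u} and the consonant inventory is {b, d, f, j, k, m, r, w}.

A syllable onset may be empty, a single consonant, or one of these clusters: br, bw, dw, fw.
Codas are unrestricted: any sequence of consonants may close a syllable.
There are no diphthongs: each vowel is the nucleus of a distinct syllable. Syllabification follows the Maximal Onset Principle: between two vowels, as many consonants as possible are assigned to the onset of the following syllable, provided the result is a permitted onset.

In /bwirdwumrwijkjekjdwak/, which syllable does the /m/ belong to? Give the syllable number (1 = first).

2

Vowels present: i, u, i, e, a; each is a nucleus, giving 5 syllables.
V1 /i/ – V2 /u/: /rdw/; trying suffixes from longest down, /dw/ is the first permitted one, so coda /r/ | onset /dw/.
V2 /u/ – V3 /i/: /mrw/; trying suffixes from longest down, /w/ is the first permitted one, so coda /mr/ | onset /w/.
V3 /i/ – V4 /e/: /jkj/ — longest licit onset from the right is /j/, leaving /jk/ as coda.
V4 /e/ – V5 /a/: /kjdw/; trying suffixes from longest down, /dw/ is the first permitted one, so coda /kj/ | onset /dw/.
Syllabification: bwir.dwumr.wijk.jekj.dwak.
The /m/ is in the coda of syllable 2 (/dwumr/).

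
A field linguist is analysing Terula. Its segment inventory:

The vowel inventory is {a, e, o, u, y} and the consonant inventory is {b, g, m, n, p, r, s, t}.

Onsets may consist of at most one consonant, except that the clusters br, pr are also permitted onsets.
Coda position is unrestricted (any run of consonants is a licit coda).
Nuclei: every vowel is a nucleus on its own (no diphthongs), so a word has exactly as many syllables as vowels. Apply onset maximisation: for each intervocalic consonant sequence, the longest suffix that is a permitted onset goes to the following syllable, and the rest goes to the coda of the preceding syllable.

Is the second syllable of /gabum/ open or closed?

closed

The vowels are a, u — 2 nuclei, so 2 syllables.
σ1/σ2 boundary: just /b/ — single C goes to the following onset.
Putting it together: ga.bum.
Syllable 2 is /bum/ with coda /m/, so it is closed.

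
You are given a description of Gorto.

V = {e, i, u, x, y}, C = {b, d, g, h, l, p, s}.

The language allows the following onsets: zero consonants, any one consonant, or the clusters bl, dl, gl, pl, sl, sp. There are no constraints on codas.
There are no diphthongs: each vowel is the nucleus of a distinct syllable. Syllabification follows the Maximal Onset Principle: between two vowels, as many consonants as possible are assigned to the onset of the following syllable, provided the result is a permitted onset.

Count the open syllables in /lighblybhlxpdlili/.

2

The vowels are i, y, x, i, i — 5 nuclei, so 5 syllables.
/i…y/ gap (V1→V2): /ghbl/ splits as /gh/ + /bl/ (/bl/ is the longest suffix that is a licit onset).
/y…x/ gap (V2→V3): /bhl/ — longest licit onset from the right is /l/, leaving /bh/ as coda.
/x…i/ gap (V3→V4): cluster /pdl/ — the longest permitted-onset suffix is /dl/; onset = /dl/, preceding coda = /p/.
/i…i/ gap (V4→V5): /l/ is a single consonant, so it becomes the next onset.
Result: ligh.blybh.lxp.dli.li.
Classifying each syllable: /ligh/ (closed), /blybh/ (closed), /lxp/ (closed), /dli/ (open), /li/ (open).
Open syllables: 2.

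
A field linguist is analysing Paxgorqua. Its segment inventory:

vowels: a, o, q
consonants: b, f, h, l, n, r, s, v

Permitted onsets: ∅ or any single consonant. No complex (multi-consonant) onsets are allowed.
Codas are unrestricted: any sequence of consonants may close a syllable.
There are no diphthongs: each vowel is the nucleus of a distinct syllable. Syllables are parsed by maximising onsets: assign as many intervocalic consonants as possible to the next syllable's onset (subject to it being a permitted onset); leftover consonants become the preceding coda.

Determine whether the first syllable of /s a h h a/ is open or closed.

The vowels are a, a — 2 nuclei, so 2 syllables.
Between /a/ (V1) and /a/ (V2): /hh/ — longest licit onset from the right is /h/, leaving /h/ as coda.
Syllabification: sah.ha.
Syllable 1 is /sah/ with coda /h/, so it is closed.

closed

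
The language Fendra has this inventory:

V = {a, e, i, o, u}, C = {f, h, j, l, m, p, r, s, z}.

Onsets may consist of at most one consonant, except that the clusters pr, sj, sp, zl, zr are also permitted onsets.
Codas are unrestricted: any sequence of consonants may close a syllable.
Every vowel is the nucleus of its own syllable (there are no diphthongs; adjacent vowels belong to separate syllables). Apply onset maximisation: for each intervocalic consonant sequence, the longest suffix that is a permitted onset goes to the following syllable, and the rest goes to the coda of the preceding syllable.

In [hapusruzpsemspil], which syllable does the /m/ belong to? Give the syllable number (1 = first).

Nuclei (vowels): a, u, u, e, i → 5 syllables.
V1 /a/ – V2 /u/: just /p/ — single C goes to the following onset.
V2 /u/ – V3 /u/: /sr/; trying suffixes from longest down, /r/ is the first permitted one, so coda /s/ | onset /r/.
V3 /u/ – V4 /e/: /zps/ — longest licit onset from the right is /s/, leaving /zp/ as coda.
V4 /e/ – V5 /i/: /msp/ splits as /m/ + /sp/ (/sp/ is the longest suffix that is a licit onset).
Putting it together: ha.pus.ruzp.sem.spil.
The /m/ is in the coda of syllable 4 (/sem/).

4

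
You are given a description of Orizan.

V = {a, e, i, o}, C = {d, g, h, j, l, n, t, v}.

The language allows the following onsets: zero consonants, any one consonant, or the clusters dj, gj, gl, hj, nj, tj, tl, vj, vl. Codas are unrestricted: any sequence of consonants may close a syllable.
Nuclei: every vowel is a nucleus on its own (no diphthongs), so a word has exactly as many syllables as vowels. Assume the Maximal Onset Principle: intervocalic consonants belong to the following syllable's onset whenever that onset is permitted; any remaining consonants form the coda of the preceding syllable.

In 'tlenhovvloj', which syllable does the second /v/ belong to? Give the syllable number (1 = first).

3

Vowels present: e, o, o; each is a nucleus, giving 3 syllables.
σ1/σ2 boundary: /nh/ — longest licit onset from the right is /h/, leaving /n/ as coda.
σ2/σ3 boundary: /vvl/ splits as /v/ + /vl/ (/vl/ is the longest suffix that is a licit onset).
So the parse is tlen.hov.vloj.
The second /v/ is in the onset of syllable 3 (/vloj/).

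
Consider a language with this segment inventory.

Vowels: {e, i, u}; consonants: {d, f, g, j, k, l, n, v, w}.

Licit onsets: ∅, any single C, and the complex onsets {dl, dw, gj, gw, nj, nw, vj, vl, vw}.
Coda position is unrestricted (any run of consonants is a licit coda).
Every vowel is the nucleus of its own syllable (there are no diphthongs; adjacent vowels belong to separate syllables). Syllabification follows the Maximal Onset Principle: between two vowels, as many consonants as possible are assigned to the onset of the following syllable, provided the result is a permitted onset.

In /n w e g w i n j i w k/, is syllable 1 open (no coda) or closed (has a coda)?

The vowels are e, i, i — 3 nuclei, so 3 syllables.
Between /e/ (V1) and /i/ (V2): /gw/ — entire cluster is a permitted onset → onset /gw/, coda ∅.
Between /i/ (V2) and /i/ (V3): cluster /nj/ — /nj/ is itself a permitted onset, so the whole cluster goes right; preceding coda = ∅.
Syllabification: nwe.gwi.njiwk.
Syllable 1 is /nwe/; it ends in its nucleus with no coda, so it is open.

open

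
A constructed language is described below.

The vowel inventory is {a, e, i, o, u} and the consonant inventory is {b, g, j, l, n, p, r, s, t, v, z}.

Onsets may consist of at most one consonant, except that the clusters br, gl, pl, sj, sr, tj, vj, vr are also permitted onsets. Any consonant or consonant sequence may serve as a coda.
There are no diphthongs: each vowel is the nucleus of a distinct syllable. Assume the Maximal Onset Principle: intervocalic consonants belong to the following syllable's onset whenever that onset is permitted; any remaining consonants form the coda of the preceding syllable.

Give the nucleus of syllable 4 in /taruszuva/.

Vowels present: a, u, u, a; each is a nucleus, giving 4 syllables.
The fourth nucleus (vowel 4 from the left) is /a/.

a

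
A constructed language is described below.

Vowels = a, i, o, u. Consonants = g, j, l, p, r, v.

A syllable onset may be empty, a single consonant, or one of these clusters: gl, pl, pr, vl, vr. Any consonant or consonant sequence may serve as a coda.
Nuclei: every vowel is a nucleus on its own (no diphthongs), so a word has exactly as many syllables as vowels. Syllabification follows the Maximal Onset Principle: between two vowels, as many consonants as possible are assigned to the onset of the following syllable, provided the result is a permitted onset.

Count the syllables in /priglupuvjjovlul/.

5

Nuclei (vowels): i, u, u, o, u → 5 syllables.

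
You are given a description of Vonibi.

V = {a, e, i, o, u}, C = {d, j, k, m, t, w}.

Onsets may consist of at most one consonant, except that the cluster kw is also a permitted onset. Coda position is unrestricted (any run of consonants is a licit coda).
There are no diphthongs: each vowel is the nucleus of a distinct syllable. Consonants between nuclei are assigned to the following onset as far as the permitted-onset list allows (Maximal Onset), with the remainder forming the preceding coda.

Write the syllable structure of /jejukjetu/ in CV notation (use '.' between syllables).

Nuclei (vowels): e, u, e, u → 4 syllables.
Between /e/ (V1) and /u/ (V2): just /j/ — single C goes to the following onset.
Between /u/ (V2) and /e/ (V3): /kj/ — longest licit onset from the right is /j/, leaving /k/ as coda.
Between /e/ (V3) and /u/ (V4): /t/ → onset of the next syllable (single consonants are always licit onsets).
So the parse is je.juk.je.tu.
Mapping each syllable to C/V: /je/ → CV, /juk/ → CVC, /je/ → CV, /tu/ → CV.

CV.CVC.CV.CV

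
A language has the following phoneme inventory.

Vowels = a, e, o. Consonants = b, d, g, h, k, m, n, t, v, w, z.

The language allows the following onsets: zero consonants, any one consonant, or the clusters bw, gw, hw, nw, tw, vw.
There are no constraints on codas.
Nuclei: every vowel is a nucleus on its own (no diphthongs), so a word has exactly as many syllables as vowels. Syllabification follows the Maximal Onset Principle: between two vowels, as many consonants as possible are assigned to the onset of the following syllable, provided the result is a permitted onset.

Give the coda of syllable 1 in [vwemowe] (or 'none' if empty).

Nuclei (vowels): e, o, e → 3 syllables.
σ1/σ2 boundary: just /m/ — single C goes to the following onset.
σ2/σ3 boundary: /w/ → onset of the next syllable (single consonants are always licit onsets).
Result: vwe.mo.we.
Syllable 1 is /vwe/: onset /vw/, nucleus /e/, coda ∅.

none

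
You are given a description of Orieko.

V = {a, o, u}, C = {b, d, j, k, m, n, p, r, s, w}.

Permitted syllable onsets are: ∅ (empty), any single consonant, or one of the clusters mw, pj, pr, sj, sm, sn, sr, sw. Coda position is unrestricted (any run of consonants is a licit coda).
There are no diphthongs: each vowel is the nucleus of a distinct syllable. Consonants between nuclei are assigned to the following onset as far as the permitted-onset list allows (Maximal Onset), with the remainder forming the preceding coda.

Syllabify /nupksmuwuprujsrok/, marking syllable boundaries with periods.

nupk.smu.wu.pruj.srok

Vowels present: u, u, u, u, o; each is a nucleus, giving 5 syllables.
/u…u/ gap (V1→V2): /pksm/ splits as /pk/ + /sm/ (/sm/ is the longest suffix that is a licit onset).
/u…u/ gap (V2→V3): /w/ → onset of the next syllable (single consonants are always licit onsets).
/u…u/ gap (V3→V4): cluster /pr/ — /pr/ is itself a permitted onset, so the whole cluster goes right; preceding coda = ∅.
/u…o/ gap (V4→V5): /jsr/ — longest licit onset from the right is /sr/, leaving /j/ as coda.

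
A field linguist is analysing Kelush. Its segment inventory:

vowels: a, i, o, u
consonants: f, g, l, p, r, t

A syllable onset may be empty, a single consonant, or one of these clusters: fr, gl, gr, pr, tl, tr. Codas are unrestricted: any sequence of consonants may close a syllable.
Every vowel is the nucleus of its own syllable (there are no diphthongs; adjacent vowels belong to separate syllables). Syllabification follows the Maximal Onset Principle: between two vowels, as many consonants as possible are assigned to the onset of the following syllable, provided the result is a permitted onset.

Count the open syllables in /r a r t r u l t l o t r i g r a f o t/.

Vowels present: a, u, o, i, a, o; each is a nucleus, giving 6 syllables.
σ1/σ2 boundary: /rtr/ splits as /r/ + /tr/ (/tr/ is the longest suffix that is a licit onset).
σ2/σ3 boundary: /ltl/; trying suffixes from longest down, /tl/ is the first permitted one, so coda /l/ | onset /tl/.
σ3/σ4 boundary: /tr/ is a licit onset in full, so it all attaches to the next syllable.
σ4/σ5 boundary: /gr/ — entire cluster is a permitted onset → onset /gr/, coda ∅.
σ5/σ6 boundary: just /f/ — single C goes to the following onset.
Syllabification: rar.trul.tlo.tri.gra.fot.
Classifying each syllable: /rar/ (closed), /trul/ (closed), /tlo/ (open), /tri/ (open), /gra/ (open), /fot/ (closed).
Open syllables: 3.

3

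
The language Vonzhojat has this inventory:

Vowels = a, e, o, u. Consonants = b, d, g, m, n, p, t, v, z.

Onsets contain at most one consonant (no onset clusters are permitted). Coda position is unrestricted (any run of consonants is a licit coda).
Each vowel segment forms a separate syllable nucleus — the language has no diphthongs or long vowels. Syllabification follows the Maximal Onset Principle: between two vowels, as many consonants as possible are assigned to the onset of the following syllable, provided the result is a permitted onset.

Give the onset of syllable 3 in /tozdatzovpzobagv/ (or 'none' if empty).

z

The vowels are o, a, o, o, a — 5 nuclei, so 5 syllables.
V1 /o/ – V2 /a/: /zd/ splits as /z/ + /d/ (/d/ is the longest suffix that is a licit onset).
V2 /a/ – V3 /o/: /tz/; trying suffixes from longest down, /z/ is the first permitted one, so coda /t/ | onset /z/.
V3 /o/ – V4 /o/: /vpz/ splits as /vp/ + /z/ (/z/ is the longest suffix that is a licit onset).
V4 /o/ – V5 /a/: just /b/ — single C goes to the following onset.
Syllabification: toz.dat.zovp.zo.bagv.
Syllable 3 is /zovp/: onset /z/, nucleus /o/, coda /vp/.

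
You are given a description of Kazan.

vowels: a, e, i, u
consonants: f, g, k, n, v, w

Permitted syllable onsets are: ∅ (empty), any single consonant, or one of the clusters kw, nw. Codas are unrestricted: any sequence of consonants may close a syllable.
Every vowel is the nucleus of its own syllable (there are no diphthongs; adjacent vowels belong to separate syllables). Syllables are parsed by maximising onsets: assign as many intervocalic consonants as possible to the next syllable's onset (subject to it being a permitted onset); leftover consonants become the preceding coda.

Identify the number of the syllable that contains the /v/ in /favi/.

Vowels present: a, i; each is a nucleus, giving 2 syllables.
/a…i/ gap (V1→V2): /v/ → onset of the next syllable (single consonants are always licit onsets).
Syllabification: fa.vi.
The /v/ is in the onset of syllable 2 (/vi/).

2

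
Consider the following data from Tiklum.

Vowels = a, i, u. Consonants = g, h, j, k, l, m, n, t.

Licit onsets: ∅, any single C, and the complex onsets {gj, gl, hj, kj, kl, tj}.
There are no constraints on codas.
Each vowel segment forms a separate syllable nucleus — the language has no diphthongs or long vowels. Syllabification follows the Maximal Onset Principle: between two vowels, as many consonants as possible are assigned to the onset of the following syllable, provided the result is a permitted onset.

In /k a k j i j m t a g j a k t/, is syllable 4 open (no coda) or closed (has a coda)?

Vowels present: a, i, a, a; each is a nucleus, giving 4 syllables.
Between /a/ (V1) and /i/ (V2): /kj/ is a licit onset in full, so it all attaches to the next syllable.
Between /i/ (V2) and /a/ (V3): cluster /jmt/ — the longest permitted-onset suffix is /t/; onset = /t/, preceding coda = /jm/.
Between /a/ (V3) and /a/ (V4): /gj/ is a licit onset in full, so it all attaches to the next syllable.
So the parse is ka.kjijm.ta.gjakt.
Syllable 4 is /gjakt/ with coda /kt/, so it is closed.

closed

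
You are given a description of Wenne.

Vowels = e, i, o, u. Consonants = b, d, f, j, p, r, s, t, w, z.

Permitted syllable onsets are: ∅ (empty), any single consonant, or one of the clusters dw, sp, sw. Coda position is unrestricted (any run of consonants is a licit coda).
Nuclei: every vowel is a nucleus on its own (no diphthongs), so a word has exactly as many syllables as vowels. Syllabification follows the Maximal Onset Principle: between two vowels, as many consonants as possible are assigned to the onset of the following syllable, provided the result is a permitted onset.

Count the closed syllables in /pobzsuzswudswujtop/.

Nuclei (vowels): o, u, u, u, o → 5 syllables.
/o…u/ gap (V1→V2): /bzs/ — longest licit onset from the right is /s/, leaving /bz/ as coda.
/u…u/ gap (V2→V3): cluster /zsw/ — the longest permitted-onset suffix is /sw/; onset = /sw/, preceding coda = /z/.
/u…u/ gap (V3→V4): cluster /dsw/ — the longest permitted-onset suffix is /sw/; onset = /sw/, preceding coda = /d/.
/u…o/ gap (V4→V5): /jt/ — longest licit onset from the right is /t/, leaving /j/ as coda.
So the parse is pobz.suz.swud.swuj.top.
Classifying each syllable: /pobz/ (closed), /suz/ (closed), /swud/ (closed), /swuj/ (closed), /top/ (closed).
Closed syllables: 5.

5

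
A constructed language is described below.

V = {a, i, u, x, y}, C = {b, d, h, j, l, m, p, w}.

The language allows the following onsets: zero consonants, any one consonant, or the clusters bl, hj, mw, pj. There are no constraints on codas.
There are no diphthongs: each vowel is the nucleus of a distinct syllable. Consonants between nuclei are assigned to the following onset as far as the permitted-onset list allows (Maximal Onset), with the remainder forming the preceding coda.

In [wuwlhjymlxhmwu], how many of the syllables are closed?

3

The vowels are u, y, x, u — 4 nuclei, so 4 syllables.
Between /u/ (V1) and /y/ (V2): /wlhj/ splits as /wl/ + /hj/ (/hj/ is the longest suffix that is a licit onset).
Between /y/ (V2) and /x/ (V3): cluster /ml/ — the longest permitted-onset suffix is /l/; onset = /l/, preceding coda = /m/.
Between /x/ (V3) and /u/ (V4): cluster /hmw/ — the longest permitted-onset suffix is /mw/; onset = /mw/, preceding coda = /h/.
Putting it together: wuwl.hjym.lxh.mwu.
Classifying each syllable: /wuwl/ (closed), /hjym/ (closed), /lxh/ (closed), /mwu/ (open).
Closed syllables: 3.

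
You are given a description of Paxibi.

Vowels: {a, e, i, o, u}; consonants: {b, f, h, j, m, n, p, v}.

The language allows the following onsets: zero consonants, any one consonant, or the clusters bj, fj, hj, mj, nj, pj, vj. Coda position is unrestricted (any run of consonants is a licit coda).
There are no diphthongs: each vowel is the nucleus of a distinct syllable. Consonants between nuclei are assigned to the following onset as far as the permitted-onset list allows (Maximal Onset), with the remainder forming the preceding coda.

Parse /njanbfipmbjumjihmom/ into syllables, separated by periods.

njanb.fipm.bju.mjih.mom

The vowels are a, i, u, i, o — 5 nuclei, so 5 syllables.
Between /a/ (V1) and /i/ (V2): cluster /nbf/ — the longest permitted-onset suffix is /f/; onset = /f/, preceding coda = /nb/.
Between /i/ (V2) and /u/ (V3): /pmbj/ — longest licit onset from the right is /bj/, leaving /pm/ as coda.
Between /u/ (V3) and /i/ (V4): /mj/ — entire cluster is a permitted onset → onset /mj/, coda ∅.
Between /i/ (V4) and /o/ (V5): cluster /hm/ — the longest permitted-onset suffix is /m/; onset = /m/, preceding coda = /h/.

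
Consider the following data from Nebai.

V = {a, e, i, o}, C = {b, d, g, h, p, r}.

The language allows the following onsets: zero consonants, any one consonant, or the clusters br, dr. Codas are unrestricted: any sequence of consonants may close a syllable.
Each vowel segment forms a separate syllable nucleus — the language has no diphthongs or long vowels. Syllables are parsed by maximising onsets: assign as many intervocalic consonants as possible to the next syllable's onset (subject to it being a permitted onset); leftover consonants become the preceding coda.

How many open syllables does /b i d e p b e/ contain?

2

The vowels are i, e, e — 3 nuclei, so 3 syllables.
/i…e/ gap (V1→V2): just /d/ — single C goes to the following onset.
/e…e/ gap (V2→V3): /pb/; trying suffixes from longest down, /b/ is the first permitted one, so coda /p/ | onset /b/.
Result: bi.dep.be.
Classifying each syllable: /bi/ (open), /dep/ (closed), /be/ (open).
Open syllables: 2.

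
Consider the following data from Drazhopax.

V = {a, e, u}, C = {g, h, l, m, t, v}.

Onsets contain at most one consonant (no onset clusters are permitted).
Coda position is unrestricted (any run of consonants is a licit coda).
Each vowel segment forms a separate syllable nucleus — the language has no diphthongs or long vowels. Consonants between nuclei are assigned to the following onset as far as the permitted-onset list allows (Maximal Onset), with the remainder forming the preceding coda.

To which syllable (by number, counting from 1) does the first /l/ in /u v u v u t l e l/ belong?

The vowels are u, u, u, e — 4 nuclei, so 4 syllables.
σ1/σ2 boundary: /v/ is a single consonant, so it becomes the next onset.
σ2/σ3 boundary: just /v/ — single C goes to the following onset.
σ3/σ4 boundary: /tl/ splits as /t/ + /l/ (/l/ is the longest suffix that is a licit onset).
Putting it together: u.vu.vut.lel.
The first /l/ is in the onset of syllable 4 (/lel/).

4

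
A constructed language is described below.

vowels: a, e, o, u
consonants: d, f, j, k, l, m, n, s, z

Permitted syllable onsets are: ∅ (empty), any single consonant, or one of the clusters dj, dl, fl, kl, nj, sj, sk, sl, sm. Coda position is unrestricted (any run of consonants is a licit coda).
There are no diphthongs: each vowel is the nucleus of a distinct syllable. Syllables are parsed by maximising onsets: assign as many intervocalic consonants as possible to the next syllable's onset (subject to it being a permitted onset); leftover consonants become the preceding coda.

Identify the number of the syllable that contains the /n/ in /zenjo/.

2

Vowels present: e, o; each is a nucleus, giving 2 syllables.
Between /e/ (V1) and /o/ (V2): /nj/ is a licit onset in full, so it all attaches to the next syllable.
Syllabification: ze.njo.
The /n/ is in the onset of syllable 2 (/njo/).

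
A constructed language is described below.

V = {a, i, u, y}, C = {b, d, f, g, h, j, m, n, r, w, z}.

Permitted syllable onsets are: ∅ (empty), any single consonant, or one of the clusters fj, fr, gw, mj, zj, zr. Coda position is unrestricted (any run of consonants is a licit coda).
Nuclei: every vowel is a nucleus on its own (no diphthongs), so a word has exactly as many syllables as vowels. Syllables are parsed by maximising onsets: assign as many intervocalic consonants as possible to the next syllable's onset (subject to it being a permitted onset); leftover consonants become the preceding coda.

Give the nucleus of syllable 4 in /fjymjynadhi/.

i

Nuclei (vowels): y, y, a, i → 4 syllables.
The fourth nucleus (vowel 4 from the left) is /i/.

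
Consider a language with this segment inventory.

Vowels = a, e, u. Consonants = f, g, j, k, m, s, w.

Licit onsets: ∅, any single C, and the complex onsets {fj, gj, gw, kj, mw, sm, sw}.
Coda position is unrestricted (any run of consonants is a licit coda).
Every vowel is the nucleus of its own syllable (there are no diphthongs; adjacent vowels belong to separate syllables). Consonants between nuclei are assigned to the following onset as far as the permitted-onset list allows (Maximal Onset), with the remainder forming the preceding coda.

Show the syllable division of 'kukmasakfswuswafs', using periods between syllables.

kuk.ma.sakf.swu.swafs

The vowels are u, a, a, u, a — 5 nuclei, so 5 syllables.
/u…a/ gap (V1→V2): /km/ — longest licit onset from the right is /m/, leaving /k/ as coda.
/a…a/ gap (V2→V3): /s/ → onset of the next syllable (single consonants are always licit onsets).
/a…u/ gap (V3→V4): /kfsw/ — longest licit onset from the right is /sw/, leaving /kf/ as coda.
/u…a/ gap (V4→V5): /sw/ — entire cluster is a permitted onset → onset /sw/, coda ∅.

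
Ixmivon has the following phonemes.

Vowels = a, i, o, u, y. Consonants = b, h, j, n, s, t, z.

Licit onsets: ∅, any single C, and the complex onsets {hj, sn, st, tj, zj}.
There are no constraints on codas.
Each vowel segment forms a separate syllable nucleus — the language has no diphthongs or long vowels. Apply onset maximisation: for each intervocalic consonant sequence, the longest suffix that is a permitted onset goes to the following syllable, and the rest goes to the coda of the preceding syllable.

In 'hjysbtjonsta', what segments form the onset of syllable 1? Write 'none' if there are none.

hj

The vowels are y, o, a — 3 nuclei, so 3 syllables.
Between /y/ (V1) and /o/ (V2): /sbtj/; trying suffixes from longest down, /tj/ is the first permitted one, so coda /sb/ | onset /tj/.
Between /o/ (V2) and /a/ (V3): /nst/; trying suffixes from longest down, /st/ is the first permitted one, so coda /n/ | onset /st/.
So the parse is hjysb.tjon.sta.
Syllable 1 is /hjysb/: onset /hj/, nucleus /y/, coda /sb/.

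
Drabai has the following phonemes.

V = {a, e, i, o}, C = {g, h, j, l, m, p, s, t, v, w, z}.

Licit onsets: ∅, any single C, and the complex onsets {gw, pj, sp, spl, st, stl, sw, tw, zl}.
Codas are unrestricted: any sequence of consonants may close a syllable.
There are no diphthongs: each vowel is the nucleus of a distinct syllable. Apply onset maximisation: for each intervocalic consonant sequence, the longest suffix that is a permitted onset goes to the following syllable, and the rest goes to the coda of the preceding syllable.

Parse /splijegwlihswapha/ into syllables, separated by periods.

spli.jegw.lih.swap.ha

The vowels are i, e, i, a, a — 5 nuclei, so 5 syllables.
Between /i/ (V1) and /e/ (V2): /j/ → onset of the next syllable (single consonants are always licit onsets).
Between /e/ (V2) and /i/ (V3): /gwl/ splits as /gw/ + /l/ (/l/ is the longest suffix that is a licit onset).
Between /i/ (V3) and /a/ (V4): /hsw/ — longest licit onset from the right is /sw/, leaving /h/ as coda.
Between /a/ (V4) and /a/ (V5): /ph/ splits as /p/ + /h/ (/h/ is the longest suffix that is a licit onset).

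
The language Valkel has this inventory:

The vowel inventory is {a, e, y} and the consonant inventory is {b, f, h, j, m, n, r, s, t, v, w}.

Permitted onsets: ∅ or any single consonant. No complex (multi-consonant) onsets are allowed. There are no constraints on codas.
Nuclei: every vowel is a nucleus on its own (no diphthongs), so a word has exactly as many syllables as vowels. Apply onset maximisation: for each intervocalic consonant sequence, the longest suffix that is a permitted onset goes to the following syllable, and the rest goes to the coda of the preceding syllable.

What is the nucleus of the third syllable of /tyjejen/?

e

The vowels are y, e, e — 3 nuclei, so 3 syllables.
The third nucleus (vowel 3 from the left) is /e/.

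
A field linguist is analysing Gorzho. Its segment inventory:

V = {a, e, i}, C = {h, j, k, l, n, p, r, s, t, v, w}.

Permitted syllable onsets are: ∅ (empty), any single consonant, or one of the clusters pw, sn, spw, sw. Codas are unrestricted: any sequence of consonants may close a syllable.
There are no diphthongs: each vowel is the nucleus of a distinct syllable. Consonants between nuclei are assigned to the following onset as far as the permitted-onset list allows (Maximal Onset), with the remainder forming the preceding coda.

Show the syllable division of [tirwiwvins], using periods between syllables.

Nuclei (vowels): i, i, i → 3 syllables.
σ1/σ2 boundary: /rw/ — longest licit onset from the right is /w/, leaving /r/ as coda.
σ2/σ3 boundary: /wv/ — longest licit onset from the right is /v/, leaving /w/ as coda.

tir.wiw.vins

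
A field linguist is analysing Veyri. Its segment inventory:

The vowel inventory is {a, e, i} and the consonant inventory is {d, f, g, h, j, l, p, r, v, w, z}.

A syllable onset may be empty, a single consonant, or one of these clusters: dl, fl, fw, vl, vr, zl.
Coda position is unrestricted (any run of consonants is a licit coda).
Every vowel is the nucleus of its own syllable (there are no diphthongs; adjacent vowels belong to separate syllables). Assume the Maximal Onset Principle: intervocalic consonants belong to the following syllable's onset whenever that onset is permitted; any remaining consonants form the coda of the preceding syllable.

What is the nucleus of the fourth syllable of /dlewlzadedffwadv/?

The vowels are e, a, e, a — 4 nuclei, so 4 syllables.
The fourth nucleus (vowel 4 from the left) is /a/.

a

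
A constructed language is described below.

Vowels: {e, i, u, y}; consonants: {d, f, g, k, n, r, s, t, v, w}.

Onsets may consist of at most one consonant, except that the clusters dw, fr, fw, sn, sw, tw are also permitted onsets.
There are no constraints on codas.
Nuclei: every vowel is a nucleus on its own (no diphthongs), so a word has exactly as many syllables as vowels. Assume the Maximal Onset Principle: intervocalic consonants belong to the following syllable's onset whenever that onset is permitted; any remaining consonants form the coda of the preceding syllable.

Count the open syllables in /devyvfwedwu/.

3

Vowels present: e, y, e, u; each is a nucleus, giving 4 syllables.
σ1/σ2 boundary: /v/ is a single consonant, so it becomes the next onset.
σ2/σ3 boundary: /vfw/ splits as /v/ + /fw/ (/fw/ is the longest suffix that is a licit onset).
σ3/σ4 boundary: cluster /dw/ — /dw/ is itself a permitted onset, so the whole cluster goes right; preceding coda = ∅.
Result: de.vyv.fwe.dwu.
Classifying each syllable: /de/ (open), /vyv/ (closed), /fwe/ (open), /dwu/ (open).
Open syllables: 3.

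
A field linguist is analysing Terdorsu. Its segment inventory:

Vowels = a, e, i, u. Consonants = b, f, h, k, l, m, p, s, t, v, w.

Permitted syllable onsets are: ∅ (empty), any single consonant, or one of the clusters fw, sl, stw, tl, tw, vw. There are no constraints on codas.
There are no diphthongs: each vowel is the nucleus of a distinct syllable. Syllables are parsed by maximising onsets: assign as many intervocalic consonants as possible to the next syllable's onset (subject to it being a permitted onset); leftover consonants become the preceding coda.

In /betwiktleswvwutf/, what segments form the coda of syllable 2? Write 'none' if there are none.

Nuclei (vowels): e, i, e, u → 4 syllables.
/e…i/ gap (V1→V2): cluster /tw/ — /tw/ is itself a permitted onset, so the whole cluster goes right; preceding coda = ∅.
/i…e/ gap (V2→V3): cluster /ktl/ — the longest permitted-onset suffix is /tl/; onset = /tl/, preceding coda = /k/.
/e…u/ gap (V3→V4): /swvw/ — longest licit onset from the right is /vw/, leaving /sw/ as coda.
Putting it together: be.twik.tlesw.vwutf.
Syllable 2 is /twik/: onset /tw/, nucleus /i/, coda /k/.

k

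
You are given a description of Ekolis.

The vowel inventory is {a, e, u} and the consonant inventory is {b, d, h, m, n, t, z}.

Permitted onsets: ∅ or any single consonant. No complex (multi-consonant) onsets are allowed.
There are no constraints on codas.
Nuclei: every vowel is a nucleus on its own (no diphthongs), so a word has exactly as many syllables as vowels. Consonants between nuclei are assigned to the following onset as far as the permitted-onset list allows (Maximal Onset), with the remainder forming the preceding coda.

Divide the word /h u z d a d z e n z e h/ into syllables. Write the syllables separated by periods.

huz.dad.zen.zeh

Nuclei (vowels): u, a, e, e → 4 syllables.
/u…a/ gap (V1→V2): /zd/; trying suffixes from longest down, /d/ is the first permitted one, so coda /z/ | onset /d/.
/a…e/ gap (V2→V3): /dz/; trying suffixes from longest down, /z/ is the first permitted one, so coda /d/ | onset /z/.
/e…e/ gap (V3→V4): /nz/; trying suffixes from longest down, /z/ is the first permitted one, so coda /n/ | onset /z/.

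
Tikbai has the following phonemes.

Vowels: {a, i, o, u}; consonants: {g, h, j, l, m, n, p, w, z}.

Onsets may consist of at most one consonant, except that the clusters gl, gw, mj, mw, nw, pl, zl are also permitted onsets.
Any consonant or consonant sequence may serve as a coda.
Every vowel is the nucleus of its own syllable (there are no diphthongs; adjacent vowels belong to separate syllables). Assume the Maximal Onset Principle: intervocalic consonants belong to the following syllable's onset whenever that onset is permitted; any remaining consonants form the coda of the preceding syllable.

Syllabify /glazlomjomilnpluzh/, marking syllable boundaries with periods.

gla.zlo.mjo.miln.pluzh

Vowels present: a, o, o, i, u; each is a nucleus, giving 5 syllables.
/a…o/ gap (V1→V2): /zl/ is a licit onset in full, so it all attaches to the next syllable.
/o…o/ gap (V2→V3): /mj/ is a licit onset in full, so it all attaches to the next syllable.
/o…i/ gap (V3→V4): /m/ is a single consonant, so it becomes the next onset.
/i…u/ gap (V4→V5): cluster /lnpl/ — the longest permitted-onset suffix is /pl/; onset = /pl/, preceding coda = /ln/.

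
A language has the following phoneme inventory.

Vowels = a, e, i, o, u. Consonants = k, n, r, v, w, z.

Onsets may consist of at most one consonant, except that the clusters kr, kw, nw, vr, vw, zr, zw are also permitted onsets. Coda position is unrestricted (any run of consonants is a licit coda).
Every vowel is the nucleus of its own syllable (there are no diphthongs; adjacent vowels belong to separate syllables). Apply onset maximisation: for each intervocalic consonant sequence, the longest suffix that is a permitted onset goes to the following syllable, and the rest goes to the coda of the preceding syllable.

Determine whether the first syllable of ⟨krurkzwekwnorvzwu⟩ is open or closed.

closed

Nuclei (vowels): u, e, o, u → 4 syllables.
V1 /u/ – V2 /e/: /rkzw/ — longest licit onset from the right is /zw/, leaving /rk/ as coda.
V2 /e/ – V3 /o/: cluster /kwn/ — the longest permitted-onset suffix is /n/; onset = /n/, preceding coda = /kw/.
V3 /o/ – V4 /u/: /rvzw/ — longest licit onset from the right is /zw/, leaving /rv/ as coda.
So the parse is krurk.zwekw.norv.zwu.
Syllable 1 is /krurk/ with coda /rk/, so it is closed.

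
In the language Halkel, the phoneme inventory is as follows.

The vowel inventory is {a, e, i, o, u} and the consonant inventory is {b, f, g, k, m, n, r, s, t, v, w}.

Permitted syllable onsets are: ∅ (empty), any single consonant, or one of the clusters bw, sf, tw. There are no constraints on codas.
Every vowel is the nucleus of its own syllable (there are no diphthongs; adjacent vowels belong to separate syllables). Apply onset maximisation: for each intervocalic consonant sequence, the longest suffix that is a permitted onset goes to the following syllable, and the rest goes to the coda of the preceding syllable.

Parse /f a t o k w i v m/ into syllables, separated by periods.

The vowels are a, o, i — 3 nuclei, so 3 syllables.
σ1/σ2 boundary: /t/ is a single consonant, so it becomes the next onset.
σ2/σ3 boundary: /kw/ — longest licit onset from the right is /w/, leaving /k/ as coda.

fa.tok.wivm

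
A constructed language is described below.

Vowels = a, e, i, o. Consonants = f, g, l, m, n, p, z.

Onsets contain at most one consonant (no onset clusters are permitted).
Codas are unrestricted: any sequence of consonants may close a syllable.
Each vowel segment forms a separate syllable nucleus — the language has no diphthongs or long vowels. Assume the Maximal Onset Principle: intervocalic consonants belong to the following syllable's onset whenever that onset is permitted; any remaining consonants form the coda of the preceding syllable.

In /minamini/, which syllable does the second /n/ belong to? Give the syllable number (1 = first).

Nuclei (vowels): i, a, i, i → 4 syllables.
σ1/σ2 boundary: /n/ is a single consonant, so it becomes the next onset.
σ2/σ3 boundary: /m/ is a single consonant, so it becomes the next onset.
σ3/σ4 boundary: just /n/ — single C goes to the following onset.
Putting it together: mi.na.mi.ni.
The second /n/ is in the onset of syllable 4 (/ni/).

4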